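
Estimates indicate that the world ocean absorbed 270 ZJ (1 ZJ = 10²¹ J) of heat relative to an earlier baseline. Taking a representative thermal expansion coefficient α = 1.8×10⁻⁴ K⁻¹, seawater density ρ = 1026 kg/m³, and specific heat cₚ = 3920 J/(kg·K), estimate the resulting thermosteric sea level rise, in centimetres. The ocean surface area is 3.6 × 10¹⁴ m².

3.36 cm of thermosteric rise

Per unit area: Q = 270×10²¹ / (3.6×10¹⁴) = 7.5×10⁸ J/m²
Δh = αQ/(ρcₚ) = 1.8×10⁻⁴ × 7.5×10⁸ / (1026 × 3920) ≈ 0.033566 m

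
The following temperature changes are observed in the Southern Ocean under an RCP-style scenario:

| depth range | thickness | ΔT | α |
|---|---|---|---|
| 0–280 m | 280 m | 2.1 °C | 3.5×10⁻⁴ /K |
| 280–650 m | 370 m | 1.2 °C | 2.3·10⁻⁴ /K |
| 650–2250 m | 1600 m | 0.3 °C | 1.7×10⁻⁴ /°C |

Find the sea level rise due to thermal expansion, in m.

Δh = 0.39 m

Layer 1: 280 × 2.1 × 3.5×10⁻⁴ = 0.20580 m
Layer 2: 2.3×10⁻⁴ × 370 × 1.2 = 0.10212 m
650–2250 m: 1.7×10⁻⁴ × 0.3 × 1600 = 0.08160 m
Δh = 0.20580 + 0.10212 + 0.08160 = 0.38952 m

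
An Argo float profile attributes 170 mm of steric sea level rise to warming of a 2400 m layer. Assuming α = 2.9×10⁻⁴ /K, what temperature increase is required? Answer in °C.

ΔT = Δh/(αH) = 0.17 / (2.9×10⁻⁴ × 2400) ≈ 0.2443 °C

ΔT ≈ 0.244 °C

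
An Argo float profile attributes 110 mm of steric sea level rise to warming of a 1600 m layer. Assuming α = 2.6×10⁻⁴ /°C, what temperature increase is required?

ΔT = Δh/(αH) = 0.11 / (2.6×10⁻⁴ × 1600) ≈ 0.2644 °C

about 0.264 °C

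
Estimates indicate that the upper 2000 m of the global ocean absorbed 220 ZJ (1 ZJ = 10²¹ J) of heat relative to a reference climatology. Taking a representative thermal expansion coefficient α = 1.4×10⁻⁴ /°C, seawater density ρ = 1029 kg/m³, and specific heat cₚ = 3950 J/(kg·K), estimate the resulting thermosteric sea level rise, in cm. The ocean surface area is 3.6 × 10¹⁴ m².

Per unit area: Q = 220×10²¹ / (3.6×10¹⁴) ≈ 6.111×10⁸ J/m²
Δh = αQ/(ρcₚ) = 1.4×10⁻⁴ × 6.111×10⁸ / (1029 × 3950) ≈ 0.021049 m

2.1 cm of thermosteric rise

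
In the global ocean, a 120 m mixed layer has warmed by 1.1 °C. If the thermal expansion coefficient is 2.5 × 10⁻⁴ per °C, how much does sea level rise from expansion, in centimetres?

3.3 cm

Δh = αΔT·H = 2.5×10⁻⁴ × 1.1 × 120 = 0.03300 m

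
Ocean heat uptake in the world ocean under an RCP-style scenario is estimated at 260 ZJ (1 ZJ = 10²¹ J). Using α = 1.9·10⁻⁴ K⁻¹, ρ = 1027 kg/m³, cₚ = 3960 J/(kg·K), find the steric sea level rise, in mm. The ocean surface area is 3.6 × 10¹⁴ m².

33.7 mm

Per unit area: Q = 260×10²¹ / (3.6×10¹⁴) ≈ 7.222×10⁸ J/m²
Δh = αQ/(ρcₚ) = 1.9×10⁻⁴ × 7.222×10⁸ / (1027 × 3960) ≈ 0.03374 m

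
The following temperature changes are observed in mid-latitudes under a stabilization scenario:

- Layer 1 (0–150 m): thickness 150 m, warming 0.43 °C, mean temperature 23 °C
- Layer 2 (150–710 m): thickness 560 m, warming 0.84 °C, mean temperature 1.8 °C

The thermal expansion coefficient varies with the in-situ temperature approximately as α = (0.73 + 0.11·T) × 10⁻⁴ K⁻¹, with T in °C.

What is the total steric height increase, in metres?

Δh ≈ 0.0647 m

Layer 1: α = (0.73 + 0.11×23)×10⁻⁴ = 3.26×10⁻⁴ K⁻¹
Layer 2: α = (0.73 + 0.11×1.8)×10⁻⁴ = 0.928×10⁻⁴ K⁻¹
Layer 1: 150 × 0.43 × 3.26×10⁻⁴ = 0.021027 m
150–710 m: 0.928×10⁻⁴ × 0.84 × 560 = 0.04365312 m
Δh = 0.021027 + 0.04365312 = 0.06468012 m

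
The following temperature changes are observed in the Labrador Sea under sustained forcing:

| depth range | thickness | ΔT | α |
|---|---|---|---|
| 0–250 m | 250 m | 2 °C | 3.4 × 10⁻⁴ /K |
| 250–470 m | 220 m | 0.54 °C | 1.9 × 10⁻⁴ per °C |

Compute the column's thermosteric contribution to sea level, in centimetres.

about 19 cm

3.4×10⁻⁴ × 2 × 250 = 0.17000 m
250–470 m: 1.9×10⁻⁴ × 0.54 × 220 = 0.022572 m
Δh = 0.17000 + 0.022572 = 0.192572 m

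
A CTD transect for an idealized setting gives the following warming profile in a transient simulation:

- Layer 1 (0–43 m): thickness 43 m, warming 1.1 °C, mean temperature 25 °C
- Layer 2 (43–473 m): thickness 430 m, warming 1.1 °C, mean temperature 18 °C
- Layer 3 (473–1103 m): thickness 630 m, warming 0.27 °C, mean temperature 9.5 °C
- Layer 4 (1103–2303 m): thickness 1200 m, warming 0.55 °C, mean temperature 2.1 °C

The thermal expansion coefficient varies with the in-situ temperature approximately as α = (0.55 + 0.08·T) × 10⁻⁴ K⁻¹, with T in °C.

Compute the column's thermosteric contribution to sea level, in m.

Layer 1: α = (0.55 + 0.08×25)×10⁻⁴ = 2.55×10⁻⁴ K⁻¹
Layer 2: α = (0.55 + 0.08×18)×10⁻⁴ = 1.99×10⁻⁴ K⁻¹
Layer 3: α = (0.55 + 0.08×9.5)×10⁻⁴ = 1.31×10⁻⁴ K⁻¹
Layer 4: α = (0.55 + 0.08×2.1)×10⁻⁴ = 0.718×10⁻⁴ K⁻¹
Layer 1: 43 × 1.1 × 2.55×10⁻⁴ = 0.0120615 m
1.99×10⁻⁴ × 430 × 1.1 = 0.094127 m
630 × 1.31×10⁻⁴ × 0.27 = 0.0222831 m
Layer 4: 0.55 × 0.718×10⁻⁴ × 1200 = 0.047388 m
Δh = 0.0120615 + 0.094127 + 0.0222831 + 0.047388 = 0.1758596 m ≈ 0.18 m

Δh = 0.18 m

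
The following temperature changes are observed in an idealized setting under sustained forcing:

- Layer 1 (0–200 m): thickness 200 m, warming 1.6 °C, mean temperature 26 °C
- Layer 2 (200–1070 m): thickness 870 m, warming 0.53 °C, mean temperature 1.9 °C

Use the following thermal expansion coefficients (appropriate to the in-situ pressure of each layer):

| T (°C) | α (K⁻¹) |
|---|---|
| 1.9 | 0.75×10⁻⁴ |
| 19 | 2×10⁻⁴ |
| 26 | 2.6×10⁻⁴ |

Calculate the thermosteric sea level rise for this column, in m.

0.12 m of thermosteric rise

Layer 1 at 26 °C → α = 2.6×10⁻⁴ K⁻¹
Layer 2 at 1.9 °C → α = 0.75×10⁻⁴ K⁻¹
Layer 1: 2.6×10⁻⁴ × 200 × 1.6 = 0.08320 m
Layer 2: 870 × 0.53 × 0.75×10⁻⁴ = 0.0345825 m
Δh = 0.08320 + 0.0345825 = 0.1177825 m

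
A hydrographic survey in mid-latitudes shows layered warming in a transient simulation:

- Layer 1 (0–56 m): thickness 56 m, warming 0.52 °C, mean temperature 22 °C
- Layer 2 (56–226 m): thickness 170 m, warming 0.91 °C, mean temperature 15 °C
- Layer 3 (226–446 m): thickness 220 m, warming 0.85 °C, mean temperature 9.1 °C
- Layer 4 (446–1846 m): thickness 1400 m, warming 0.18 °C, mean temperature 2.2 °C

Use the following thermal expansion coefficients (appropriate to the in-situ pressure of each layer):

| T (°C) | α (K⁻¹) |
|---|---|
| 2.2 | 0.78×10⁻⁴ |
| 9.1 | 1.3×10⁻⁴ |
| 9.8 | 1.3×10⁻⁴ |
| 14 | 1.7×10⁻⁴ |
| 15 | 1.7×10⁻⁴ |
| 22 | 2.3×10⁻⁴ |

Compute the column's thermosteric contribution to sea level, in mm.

about 77.0 mm

Layer 1 at 22 °C → α = 2.3×10⁻⁴ K⁻¹
Layer 2 at 15 °C → α = 1.7×10⁻⁴ K⁻¹
Layer 3 at 9.1 °C → α = 1.3×10⁻⁴ K⁻¹
Layer 4 at 2.2 °C → α = 0.78×10⁻⁴ K⁻¹
0.52 × 2.3×10⁻⁴ × 56 = 0.0066976 m
170 × 1.7×10⁻⁴ × 0.91 = 0.026299 m
0.85 × 1.3×10⁻⁴ × 220 = 0.02431 m
Layer 4: 0.78×10⁻⁴ × 1400 × 0.18 = 0.019656 m
Δh = 0.0066976 + 0.026299 + 0.02431 + 0.019656 = 0.0769626 m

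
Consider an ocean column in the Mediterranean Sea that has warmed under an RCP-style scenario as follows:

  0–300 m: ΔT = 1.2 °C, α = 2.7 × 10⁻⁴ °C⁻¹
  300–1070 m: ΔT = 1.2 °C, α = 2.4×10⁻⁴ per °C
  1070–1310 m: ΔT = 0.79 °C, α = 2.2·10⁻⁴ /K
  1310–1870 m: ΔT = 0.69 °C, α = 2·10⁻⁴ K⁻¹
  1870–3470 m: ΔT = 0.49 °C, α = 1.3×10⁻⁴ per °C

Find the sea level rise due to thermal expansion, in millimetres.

540 mm of thermosteric rise

300 × 1.2 × 2.7×10⁻⁴ = 0.09720 m
Layer 2: 2.4×10⁻⁴ × 1.2 × 770 = 0.22176 m
Layer 3: 0.79 × 240 × 2.2×10⁻⁴ = 0.041712 m
1310–1870 m: 560 × 2×10⁻⁴ × 0.69 = 0.07728 m
Layer 5: 0.49 × 1600 × 1.3×10⁻⁴ = 0.10192 m
Δh = 0.09720 + 0.22176 + 0.041712 + 0.07728 + 0.10192 = 0.539872 m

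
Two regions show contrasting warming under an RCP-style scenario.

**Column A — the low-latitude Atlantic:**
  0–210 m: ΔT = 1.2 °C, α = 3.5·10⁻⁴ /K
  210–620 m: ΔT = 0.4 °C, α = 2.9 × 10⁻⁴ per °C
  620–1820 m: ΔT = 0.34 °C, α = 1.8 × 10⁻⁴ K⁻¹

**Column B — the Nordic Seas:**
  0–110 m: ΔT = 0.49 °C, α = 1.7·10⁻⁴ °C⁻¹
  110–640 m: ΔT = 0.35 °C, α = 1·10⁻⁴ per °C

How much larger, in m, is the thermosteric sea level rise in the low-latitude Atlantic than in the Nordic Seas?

A Layer 1: 210 × 3.5×10⁻⁴ × 1.2 = 0.08820 m
A 2.9×10⁻⁴ × 410 × 0.4 = 0.04756 m
A Layer 3: 0.34 × 1.8×10⁻⁴ × 1200 = 0.07344 m
A total: 0.20920 m
B Layer 1: 110 × 1.7×10⁻⁴ × 0.49 = 0.009163 m
B 530 × 0.35 × 1×10⁻⁴ = 0.01855 m
B total: 0.027713 m
Difference: 0.20920 − 0.027713 = 0.181487 m

0.18 m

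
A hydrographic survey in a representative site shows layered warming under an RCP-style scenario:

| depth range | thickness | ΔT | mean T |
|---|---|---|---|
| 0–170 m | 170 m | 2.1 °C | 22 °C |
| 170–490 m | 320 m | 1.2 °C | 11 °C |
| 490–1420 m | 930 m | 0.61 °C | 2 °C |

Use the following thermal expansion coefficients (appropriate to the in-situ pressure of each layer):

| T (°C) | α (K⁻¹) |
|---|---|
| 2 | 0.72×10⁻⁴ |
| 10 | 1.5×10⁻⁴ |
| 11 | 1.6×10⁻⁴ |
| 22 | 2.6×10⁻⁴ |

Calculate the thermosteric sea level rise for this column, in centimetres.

Layer 1 at 22 °C → α = 2.6×10⁻⁴ K⁻¹
Layer 2 at 11 °C → α = 1.6×10⁻⁴ K⁻¹
Layer 3 at 2 °C → α = 0.72×10⁻⁴ K⁻¹
170 × 2.1 × 2.6×10⁻⁴ = 0.09282 m
Layer 2: 320 × 1.2 × 1.6×10⁻⁴ = 0.06144 m
Layer 3: 930 × 0.61 × 0.72×10⁻⁴ = 0.0408456 m
Δh = 0.09282 + 0.06144 + 0.0408456 = 0.1951056 m ≈ 19.5 cm

Δh ≈ 19.5 cm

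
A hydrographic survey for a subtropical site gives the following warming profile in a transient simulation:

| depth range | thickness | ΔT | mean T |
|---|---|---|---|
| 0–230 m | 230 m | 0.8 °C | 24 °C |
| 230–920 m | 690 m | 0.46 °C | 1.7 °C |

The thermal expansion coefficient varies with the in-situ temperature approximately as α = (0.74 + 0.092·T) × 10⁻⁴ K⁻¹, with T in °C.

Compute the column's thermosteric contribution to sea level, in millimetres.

Layer 1: α = (0.74 + 0.092×24)×10⁻⁴ = 2.948×10⁻⁴ K⁻¹
Layer 2: α = (0.74 + 0.092×1.7)×10⁻⁴ = 0.8964×10⁻⁴ K⁻¹
Layer 1: 230 × 0.8 × 2.948×10⁻⁴ = 0.0542432 m
230–920 m: 690 × 0.8964×10⁻⁴ × 0.46 = 0.028451736 m
Δh = 0.0542432 + 0.028451736 = 0.082694936 m ≈ 82.7 mm

82.7 mm of thermosteric rise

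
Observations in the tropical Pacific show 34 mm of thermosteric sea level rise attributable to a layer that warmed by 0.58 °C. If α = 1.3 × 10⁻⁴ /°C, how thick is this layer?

H = Δh/(αΔT) = 0.034 / (1.3×10⁻⁴ × 0.58) ≈ 450.9 m

451 m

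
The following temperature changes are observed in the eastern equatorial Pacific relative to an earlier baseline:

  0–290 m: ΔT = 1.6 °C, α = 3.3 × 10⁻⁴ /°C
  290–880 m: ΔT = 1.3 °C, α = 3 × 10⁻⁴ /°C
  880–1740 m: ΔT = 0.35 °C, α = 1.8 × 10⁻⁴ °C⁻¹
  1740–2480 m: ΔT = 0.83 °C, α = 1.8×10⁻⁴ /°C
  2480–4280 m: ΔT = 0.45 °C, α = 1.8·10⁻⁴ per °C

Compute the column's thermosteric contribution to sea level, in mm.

0–290 m: 3.3×10⁻⁴ × 290 × 1.6 = 0.15312 m
290–880 m: 1.3 × 590 × 3×10⁻⁴ = 0.23010 m
0.35 × 1.8×10⁻⁴ × 860 = 0.05418 m
1.8×10⁻⁴ × 740 × 0.83 = 0.110556 m
0.45 × 1800 × 1.8×10⁻⁴ = 0.14580 m
Δh = 0.15312 + 0.23010 + 0.05418 + 0.110556 + 0.14580 = 0.693756 m ≈ 694 mm

Δh ≈ 694 mm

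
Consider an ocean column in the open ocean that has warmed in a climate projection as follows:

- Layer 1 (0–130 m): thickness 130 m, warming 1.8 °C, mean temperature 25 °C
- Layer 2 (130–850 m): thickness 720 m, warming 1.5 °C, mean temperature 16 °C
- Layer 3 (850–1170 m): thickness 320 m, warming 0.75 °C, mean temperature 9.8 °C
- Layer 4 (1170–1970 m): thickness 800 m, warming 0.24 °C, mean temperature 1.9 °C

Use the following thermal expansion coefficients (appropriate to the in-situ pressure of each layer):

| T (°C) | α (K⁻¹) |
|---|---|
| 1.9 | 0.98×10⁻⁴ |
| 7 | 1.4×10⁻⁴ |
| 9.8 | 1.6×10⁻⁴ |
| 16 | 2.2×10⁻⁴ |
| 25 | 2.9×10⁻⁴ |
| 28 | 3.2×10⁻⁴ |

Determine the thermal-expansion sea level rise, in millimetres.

Layer 1 at 25 °C → α = 2.9×10⁻⁴ K⁻¹
Layer 2 at 16 °C → α = 2.2×10⁻⁴ K⁻¹
Layer 3 at 9.8 °C → α = 1.6×10⁻⁴ K⁻¹
Layer 4 at 1.9 °C → α = 0.98×10⁻⁴ K⁻¹
1.8 × 2.9×10⁻⁴ × 130 = 0.06786 m
130–850 m: 720 × 2.2×10⁻⁴ × 1.5 = 0.23760 m
Layer 3: 1.6×10⁻⁴ × 0.75 × 320 = 0.03840 m
1170–1970 m: 0.98×10⁻⁴ × 0.24 × 800 = 0.018816 m
Δh = 0.06786 + 0.23760 + 0.03840 + 0.018816 = 0.362676 m ≈ 363 mm

Δh ≈ 363 mm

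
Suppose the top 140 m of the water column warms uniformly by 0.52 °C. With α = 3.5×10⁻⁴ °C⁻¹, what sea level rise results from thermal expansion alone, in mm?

Δh ≈ 25.5 mm

Δh = αΔT·H = 3.5×10⁻⁴ × 0.52 × 140 = 0.02548 m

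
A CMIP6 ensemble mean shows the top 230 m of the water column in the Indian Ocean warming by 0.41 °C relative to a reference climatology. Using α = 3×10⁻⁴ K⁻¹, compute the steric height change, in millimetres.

28 mm

Δh = αΔT·H = 3×10⁻⁴ × 0.41 × 230 = 0.02829 m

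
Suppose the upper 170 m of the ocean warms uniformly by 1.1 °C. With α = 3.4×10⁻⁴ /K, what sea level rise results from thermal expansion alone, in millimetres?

Δh = αΔT·H = 3.4×10⁻⁴ × 1.1 × 170 = 0.06358 m

about 64 mm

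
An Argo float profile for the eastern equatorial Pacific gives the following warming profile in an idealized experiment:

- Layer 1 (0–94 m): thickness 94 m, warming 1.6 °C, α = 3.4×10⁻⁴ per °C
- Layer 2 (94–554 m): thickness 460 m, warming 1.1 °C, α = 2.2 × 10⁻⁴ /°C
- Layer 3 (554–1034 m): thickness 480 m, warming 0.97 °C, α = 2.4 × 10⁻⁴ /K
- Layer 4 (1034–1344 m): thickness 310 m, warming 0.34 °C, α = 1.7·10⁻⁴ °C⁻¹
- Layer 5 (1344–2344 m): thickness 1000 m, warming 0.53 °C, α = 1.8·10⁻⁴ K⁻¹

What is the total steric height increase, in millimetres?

Δh ≈ 388 mm

Layer 1: 1.6 × 3.4×10⁻⁴ × 94 = 0.051136 m
Layer 2: 1.1 × 2.2×10⁻⁴ × 460 = 0.11132 m
554–1034 m: 2.4×10⁻⁴ × 480 × 0.97 = 0.111744 m
0.34 × 310 × 1.7×10⁻⁴ = 0.017918 m
1344–2344 m: 1.8×10⁻⁴ × 0.53 × 1000 = 0.09540 m
Δh = 0.051136 + 0.11132 + 0.111744 + 0.017918 + 0.09540 = 0.387518 m ≈ 388 mm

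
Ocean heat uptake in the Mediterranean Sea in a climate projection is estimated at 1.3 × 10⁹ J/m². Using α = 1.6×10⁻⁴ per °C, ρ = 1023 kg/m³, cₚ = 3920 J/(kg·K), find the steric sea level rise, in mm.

about 51.9 mm

Δh = αQ/(ρcₚ) = 1.6×10⁻⁴ × 1.3×10⁹ / (1023 × 3920) ≈ 0.051868 m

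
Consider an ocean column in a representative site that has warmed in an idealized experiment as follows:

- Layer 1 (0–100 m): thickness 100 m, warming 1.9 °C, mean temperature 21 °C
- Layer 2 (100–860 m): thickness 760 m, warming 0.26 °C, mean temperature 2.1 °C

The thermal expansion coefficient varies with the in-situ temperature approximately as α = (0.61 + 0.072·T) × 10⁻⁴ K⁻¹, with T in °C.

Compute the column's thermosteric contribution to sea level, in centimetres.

5.54 cm

Layer 1: α = (0.61 + 0.072×21)×10⁻⁴ = 2.122×10⁻⁴ K⁻¹
Layer 2: α = (0.61 + 0.072×2.1)×10⁻⁴ = 0.7612×10⁻⁴ K⁻¹
2.122×10⁻⁴ × 100 × 1.9 = 0.040318 m
Layer 2: 0.26 × 760 × 0.7612×10⁻⁴ = 0.015041312 m
Δh = 0.040318 + 0.015041312 = 0.055359312 m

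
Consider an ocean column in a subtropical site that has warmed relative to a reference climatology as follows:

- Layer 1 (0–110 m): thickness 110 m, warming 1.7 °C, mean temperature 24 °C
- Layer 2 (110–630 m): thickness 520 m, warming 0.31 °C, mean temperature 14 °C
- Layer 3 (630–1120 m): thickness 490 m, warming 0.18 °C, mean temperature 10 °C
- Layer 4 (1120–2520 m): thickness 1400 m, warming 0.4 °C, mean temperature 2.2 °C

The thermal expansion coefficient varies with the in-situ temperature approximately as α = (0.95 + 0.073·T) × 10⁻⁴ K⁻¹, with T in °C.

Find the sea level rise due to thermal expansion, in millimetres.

about 160 mm

Layer 1: α = (0.95 + 0.073×24)×10⁻⁴ = 2.702×10⁻⁴ K⁻¹
Layer 2: α = (0.95 + 0.073×14)×10⁻⁴ = 1.972×10⁻⁴ K⁻¹
Layer 3: α = (0.95 + 0.073×10)×10⁻⁴ = 1.68×10⁻⁴ K⁻¹
Layer 4: α = (0.95 + 0.073×2.2)×10⁻⁴ = 1.1106×10⁻⁴ K⁻¹
0–110 m: 2.702×10⁻⁴ × 1.7 × 110 = 0.0505274 m
Layer 2: 520 × 0.31 × 1.972×10⁻⁴ = 0.03178864 m
630–1120 m: 490 × 0.18 × 1.68×10⁻⁴ = 0.0148176 m
1.1106×10⁻⁴ × 0.4 × 1400 = 0.0621936 m
Δh = 0.0505274 + 0.03178864 + 0.0148176 + 0.0621936 = 0.15932724 m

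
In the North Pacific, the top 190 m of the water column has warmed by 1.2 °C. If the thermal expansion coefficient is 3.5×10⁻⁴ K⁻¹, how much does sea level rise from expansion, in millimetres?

Δh = αΔT·H = 3.5×10⁻⁴ × 1.2 × 190 = 0.07980 m

79.8 mm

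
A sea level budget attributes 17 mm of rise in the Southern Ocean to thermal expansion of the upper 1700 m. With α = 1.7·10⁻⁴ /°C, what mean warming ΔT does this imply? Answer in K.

ΔT = Δh/(αH) = 0.017 / (1.7×10⁻⁴ × 1700) ≈ 0.05882 K

ΔT ≈ 0.0588 K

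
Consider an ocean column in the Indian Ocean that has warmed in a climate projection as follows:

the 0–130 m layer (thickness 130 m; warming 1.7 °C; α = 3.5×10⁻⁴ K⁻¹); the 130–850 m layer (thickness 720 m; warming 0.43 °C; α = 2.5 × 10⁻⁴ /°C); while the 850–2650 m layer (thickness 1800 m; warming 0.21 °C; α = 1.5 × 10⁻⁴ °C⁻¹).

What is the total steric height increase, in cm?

about 21 cm

1.7 × 130 × 3.5×10⁻⁴ = 0.07735 m
2.5×10⁻⁴ × 0.43 × 720 = 0.07740 m
Layer 3: 1800 × 0.21 × 1.5×10⁻⁴ = 0.05670 m
Δh = 0.07735 + 0.07740 + 0.05670 = 0.21145 m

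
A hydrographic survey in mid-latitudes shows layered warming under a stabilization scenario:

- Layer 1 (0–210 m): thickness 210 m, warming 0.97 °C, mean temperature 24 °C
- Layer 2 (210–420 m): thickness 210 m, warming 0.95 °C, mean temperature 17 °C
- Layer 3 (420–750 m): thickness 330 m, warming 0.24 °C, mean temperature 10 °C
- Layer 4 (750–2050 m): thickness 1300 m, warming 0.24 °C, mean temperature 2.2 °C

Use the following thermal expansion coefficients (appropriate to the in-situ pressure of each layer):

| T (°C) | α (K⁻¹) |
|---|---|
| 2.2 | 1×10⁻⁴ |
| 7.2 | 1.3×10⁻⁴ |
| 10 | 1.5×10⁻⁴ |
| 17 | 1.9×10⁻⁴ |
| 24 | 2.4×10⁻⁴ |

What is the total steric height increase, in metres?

0.130 m

Layer 1 at 24 °C → α = 2.4×10⁻⁴ K⁻¹
Layer 2 at 17 °C → α = 1.9×10⁻⁴ K⁻¹
Layer 3 at 10 °C → α = 1.5×10⁻⁴ K⁻¹
Layer 4 at 2.2 °C → α = 1×10⁻⁴ K⁻¹
0.97 × 2.4×10⁻⁴ × 210 = 0.048888 m
Layer 2: 1.9×10⁻⁴ × 0.95 × 210 = 0.037905 m
Layer 3: 0.24 × 330 × 1.5×10⁻⁴ = 0.01188 m
Layer 4: 1×10⁻⁴ × 1300 × 0.24 = 0.03120 m
Δh = 0.048888 + 0.037905 + 0.01188 + 0.03120 = 0.129873 m ≈ 0.130 m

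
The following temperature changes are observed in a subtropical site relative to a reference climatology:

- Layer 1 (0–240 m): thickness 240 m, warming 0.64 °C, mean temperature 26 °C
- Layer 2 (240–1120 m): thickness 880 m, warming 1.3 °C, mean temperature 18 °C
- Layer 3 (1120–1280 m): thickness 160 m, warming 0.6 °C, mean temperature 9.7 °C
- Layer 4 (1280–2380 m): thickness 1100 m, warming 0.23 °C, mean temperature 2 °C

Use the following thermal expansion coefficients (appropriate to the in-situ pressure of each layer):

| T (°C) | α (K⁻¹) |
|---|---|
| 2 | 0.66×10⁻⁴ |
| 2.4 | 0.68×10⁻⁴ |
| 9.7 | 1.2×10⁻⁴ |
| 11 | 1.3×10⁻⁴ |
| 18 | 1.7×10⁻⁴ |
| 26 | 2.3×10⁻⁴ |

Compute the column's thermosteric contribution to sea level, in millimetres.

258 mm

Layer 1 at 26 °C → α = 2.3×10⁻⁴ K⁻¹
Layer 2 at 18 °C → α = 1.7×10⁻⁴ K⁻¹
Layer 3 at 9.7 °C → α = 1.2×10⁻⁴ K⁻¹
Layer 4 at 2 °C → α = 0.66×10⁻⁴ K⁻¹
2.3×10⁻⁴ × 240 × 0.64 = 0.035328 m
240–1120 m: 1.7×10⁻⁴ × 1.3 × 880 = 0.19448 m
0.6 × 1.2×10⁻⁴ × 160 = 0.01152 m
Layer 4: 0.23 × 1100 × 0.66×10⁻⁴ = 0.016698 m
Δh = 0.035328 + 0.19448 + 0.01152 + 0.016698 = 0.258026 m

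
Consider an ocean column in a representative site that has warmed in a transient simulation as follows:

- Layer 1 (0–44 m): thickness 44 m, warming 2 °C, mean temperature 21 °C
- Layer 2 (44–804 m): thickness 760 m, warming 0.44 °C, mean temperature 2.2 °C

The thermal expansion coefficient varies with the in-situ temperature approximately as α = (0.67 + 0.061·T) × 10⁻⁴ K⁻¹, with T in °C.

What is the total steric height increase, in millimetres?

about 44.1 mm

Layer 1: α = (0.67 + 0.061×21)×10⁻⁴ = 1.951×10⁻⁴ K⁻¹
Layer 2: α = (0.67 + 0.061×2.2)×10⁻⁴ = 0.8042×10⁻⁴ K⁻¹
Layer 1: 1.951×10⁻⁴ × 44 × 2 = 0.0171688 m
Layer 2: 0.8042×10⁻⁴ × 0.44 × 760 = 0.026892448 m
Δh = 0.0171688 + 0.026892448 = 0.044061248 m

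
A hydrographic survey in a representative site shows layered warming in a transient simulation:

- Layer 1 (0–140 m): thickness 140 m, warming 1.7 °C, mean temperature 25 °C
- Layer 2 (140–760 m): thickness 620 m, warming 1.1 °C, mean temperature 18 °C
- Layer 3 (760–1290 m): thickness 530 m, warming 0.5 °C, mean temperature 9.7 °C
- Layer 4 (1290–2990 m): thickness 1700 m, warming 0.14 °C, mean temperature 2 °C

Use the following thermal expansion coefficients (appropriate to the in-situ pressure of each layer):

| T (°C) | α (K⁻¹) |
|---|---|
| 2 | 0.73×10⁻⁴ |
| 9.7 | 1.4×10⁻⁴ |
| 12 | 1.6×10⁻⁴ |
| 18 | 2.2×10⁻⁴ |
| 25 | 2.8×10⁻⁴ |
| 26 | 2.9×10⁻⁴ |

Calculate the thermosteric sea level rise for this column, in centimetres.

Layer 1 at 25 °C → α = 2.8×10⁻⁴ K⁻¹
Layer 2 at 18 °C → α = 2.2×10⁻⁴ K⁻¹
Layer 3 at 9.7 °C → α = 1.4×10⁻⁴ K⁻¹
Layer 4 at 2 °C → α = 0.73×10⁻⁴ K⁻¹
0–140 m: 2.8×10⁻⁴ × 140 × 1.7 = 0.06664 m
Layer 2: 2.2×10⁻⁴ × 620 × 1.1 = 0.15004 m
1.4×10⁻⁴ × 0.5 × 530 = 0.03710 m
Layer 4: 0.73×10⁻⁴ × 1700 × 0.14 = 0.017374 m
Δh = 0.06664 + 0.15004 + 0.03710 + 0.017374 = 0.271154 m

Δh ≈ 27.1 cm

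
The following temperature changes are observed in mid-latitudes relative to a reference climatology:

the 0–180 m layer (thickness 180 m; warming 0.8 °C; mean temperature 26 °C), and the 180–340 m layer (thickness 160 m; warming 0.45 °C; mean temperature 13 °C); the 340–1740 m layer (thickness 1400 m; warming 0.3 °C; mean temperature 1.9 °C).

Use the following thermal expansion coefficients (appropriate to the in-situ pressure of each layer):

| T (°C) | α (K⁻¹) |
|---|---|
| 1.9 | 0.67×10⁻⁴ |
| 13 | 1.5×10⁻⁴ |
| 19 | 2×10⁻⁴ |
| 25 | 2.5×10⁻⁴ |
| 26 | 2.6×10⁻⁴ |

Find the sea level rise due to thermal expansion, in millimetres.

76 mm of thermosteric rise

Layer 1 at 26 °C → α = 2.6×10⁻⁴ K⁻¹
Layer 2 at 13 °C → α = 1.5×10⁻⁴ K⁻¹
Layer 3 at 1.9 °C → α = 0.67×10⁻⁴ K⁻¹
Layer 1: 0.8 × 180 × 2.6×10⁻⁴ = 0.03744 m
Layer 2: 0.45 × 1.5×10⁻⁴ × 160 = 0.01080 m
Layer 3: 0.67×10⁻⁴ × 0.3 × 1400 = 0.02814 m
Δh = 0.03744 + 0.01080 + 0.02814 = 0.07638 m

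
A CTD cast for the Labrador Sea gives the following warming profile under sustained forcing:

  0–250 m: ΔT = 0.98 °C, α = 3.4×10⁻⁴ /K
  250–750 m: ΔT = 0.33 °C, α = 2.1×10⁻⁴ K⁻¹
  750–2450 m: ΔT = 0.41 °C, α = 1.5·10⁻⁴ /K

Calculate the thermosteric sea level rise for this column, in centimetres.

22 cm

Layer 1: 250 × 3.4×10⁻⁴ × 0.98 = 0.08330 m
Layer 2: 2.1×10⁻⁴ × 0.33 × 500 = 0.03465 m
Layer 3: 0.41 × 1700 × 1.5×10⁻⁴ = 0.10455 m
Δh = 0.08330 + 0.03465 + 0.10455 = 0.22250 m ≈ 22 cm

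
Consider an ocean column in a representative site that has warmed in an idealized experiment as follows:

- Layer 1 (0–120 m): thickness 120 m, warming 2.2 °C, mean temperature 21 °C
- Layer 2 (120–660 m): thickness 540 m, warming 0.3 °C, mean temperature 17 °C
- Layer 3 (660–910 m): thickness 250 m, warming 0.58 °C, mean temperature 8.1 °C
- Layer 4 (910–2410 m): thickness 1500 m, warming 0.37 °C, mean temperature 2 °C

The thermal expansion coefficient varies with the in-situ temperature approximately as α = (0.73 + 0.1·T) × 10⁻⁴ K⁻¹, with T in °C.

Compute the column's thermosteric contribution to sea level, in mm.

188 mm

Layer 1: α = (0.73 + 0.1×21)×10⁻⁴ = 2.83×10⁻⁴ K⁻¹
Layer 2: α = (0.73 + 0.1×17)×10⁻⁴ = 2.43×10⁻⁴ K⁻¹
Layer 3: α = (0.73 + 0.1×8.1)×10⁻⁴ = 1.54×10⁻⁴ K⁻¹
Layer 4: α = (0.73 + 0.1×2)×10⁻⁴ = 0.93×10⁻⁴ K⁻¹
0–120 m: 2.83×10⁻⁴ × 2.2 × 120 = 0.074712 m
540 × 2.43×10⁻⁴ × 0.3 = 0.039366 m
Layer 3: 0.58 × 250 × 1.54×10⁻⁴ = 0.02233 m
910–2410 m: 0.37 × 0.93×10⁻⁴ × 1500 = 0.051615 m
Δh = 0.074712 + 0.039366 + 0.02233 + 0.051615 = 0.188023 m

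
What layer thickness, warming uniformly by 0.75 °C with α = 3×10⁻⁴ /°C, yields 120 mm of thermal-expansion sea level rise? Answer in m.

H = Δh/(αΔT) = 0.12 / (3×10⁻⁴ × 0.75) ≈ 533.3 m

H ≈ 533 m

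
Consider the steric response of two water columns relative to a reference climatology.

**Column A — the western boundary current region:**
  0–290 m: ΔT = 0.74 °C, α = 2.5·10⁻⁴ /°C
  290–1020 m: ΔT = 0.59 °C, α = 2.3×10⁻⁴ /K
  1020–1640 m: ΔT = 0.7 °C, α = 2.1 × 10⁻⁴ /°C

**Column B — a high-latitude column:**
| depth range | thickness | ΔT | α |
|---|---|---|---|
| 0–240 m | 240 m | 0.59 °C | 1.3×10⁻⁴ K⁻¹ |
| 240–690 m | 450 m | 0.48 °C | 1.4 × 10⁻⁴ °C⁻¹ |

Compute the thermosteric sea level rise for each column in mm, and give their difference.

A: 244 mm; B: 48.6 mm; difference 195 mm

A 0.74 × 290 × 2.5×10⁻⁴ = 0.05365 m
A 290–1020 m: 0.59 × 730 × 2.3×10⁻⁴ = 0.099061 m
A 620 × 2.1×10⁻⁴ × 0.7 = 0.09114 m
A total: 0.243851 m
B Layer 1: 1.3×10⁻⁴ × 240 × 0.59 = 0.018408 m
B 240–690 m: 450 × 1.4×10⁻⁴ × 0.48 = 0.03024 m
B total: 0.048648 m
Difference: 0.243851 − 0.048648 = 0.195203 m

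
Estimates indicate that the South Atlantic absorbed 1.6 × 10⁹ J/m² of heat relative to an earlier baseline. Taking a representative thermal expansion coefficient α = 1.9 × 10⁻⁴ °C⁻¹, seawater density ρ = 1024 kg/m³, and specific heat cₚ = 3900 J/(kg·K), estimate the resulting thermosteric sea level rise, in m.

0.076 m

Δh = αQ/(ρcₚ) = 1.9×10⁻⁴ × 1.6×10⁹ / (1024 × 3900) ≈ 0.076122 m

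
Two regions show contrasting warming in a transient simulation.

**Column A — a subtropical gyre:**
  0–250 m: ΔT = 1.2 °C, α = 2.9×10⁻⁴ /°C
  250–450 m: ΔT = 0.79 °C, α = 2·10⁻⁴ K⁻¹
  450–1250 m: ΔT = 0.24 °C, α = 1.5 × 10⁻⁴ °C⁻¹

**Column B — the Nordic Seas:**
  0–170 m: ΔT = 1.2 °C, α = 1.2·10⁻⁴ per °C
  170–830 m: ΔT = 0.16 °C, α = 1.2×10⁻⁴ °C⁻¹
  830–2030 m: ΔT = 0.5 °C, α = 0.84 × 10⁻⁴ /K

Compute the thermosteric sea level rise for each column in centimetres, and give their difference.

A: 14.7 cm; B: 8.76 cm; difference 5.98 cm

A 250 × 2.9×10⁻⁴ × 1.2 = 0.08700 m
A 250–450 m: 200 × 0.79 × 2×10⁻⁴ = 0.03160 m
A Layer 3: 1.5×10⁻⁴ × 800 × 0.24 = 0.02880 m
A total: 0.14740 m
B 0–170 m: 1.2 × 170 × 1.2×10⁻⁴ = 0.02448 m
B 170–830 m: 1.2×10⁻⁴ × 660 × 0.16 = 0.012672 m
B Layer 3: 1200 × 0.5 × 0.84×10⁻⁴ = 0.05040 m
B total: 0.087552 m
Difference: 0.14740 − 0.087552 = 0.059848 m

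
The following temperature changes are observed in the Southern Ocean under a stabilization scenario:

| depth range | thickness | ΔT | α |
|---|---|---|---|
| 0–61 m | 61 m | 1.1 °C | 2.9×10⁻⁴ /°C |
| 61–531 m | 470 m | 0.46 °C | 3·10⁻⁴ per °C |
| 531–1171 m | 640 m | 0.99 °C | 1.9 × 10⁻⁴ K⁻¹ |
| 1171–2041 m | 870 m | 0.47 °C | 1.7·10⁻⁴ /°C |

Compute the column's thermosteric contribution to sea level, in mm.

270 mm

Layer 1: 1.1 × 2.9×10⁻⁴ × 61 = 0.019459 m
61–531 m: 0.46 × 3×10⁻⁴ × 470 = 0.06486 m
Layer 3: 0.99 × 1.9×10⁻⁴ × 640 = 0.120384 m
870 × 0.47 × 1.7×10⁻⁴ = 0.069513 m
Δh = 0.019459 + 0.06486 + 0.120384 + 0.069513 = 0.274216 m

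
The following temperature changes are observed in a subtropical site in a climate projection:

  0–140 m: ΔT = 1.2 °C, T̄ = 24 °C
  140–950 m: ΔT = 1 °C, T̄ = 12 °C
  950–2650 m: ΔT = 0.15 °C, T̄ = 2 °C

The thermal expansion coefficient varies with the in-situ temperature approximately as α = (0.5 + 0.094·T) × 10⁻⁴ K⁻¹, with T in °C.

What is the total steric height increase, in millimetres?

Layer 1: α = (0.5 + 0.094×24)×10⁻⁴ = 2.756×10⁻⁴ K⁻¹
Layer 2: α = (0.5 + 0.094×12)×10⁻⁴ = 1.628×10⁻⁴ K⁻¹
Layer 3: α = (0.5 + 0.094×2)×10⁻⁴ = 0.688×10⁻⁴ K⁻¹
0–140 m: 140 × 2.756×10⁻⁴ × 1.2 = 0.0463008 m
140–950 m: 810 × 1.628×10⁻⁴ × 1 = 0.131868 m
Layer 3: 0.688×10⁻⁴ × 0.15 × 1700 = 0.017544 m
Δh = 0.0463008 + 0.131868 + 0.017544 = 0.1957128 m

Δh ≈ 200 mm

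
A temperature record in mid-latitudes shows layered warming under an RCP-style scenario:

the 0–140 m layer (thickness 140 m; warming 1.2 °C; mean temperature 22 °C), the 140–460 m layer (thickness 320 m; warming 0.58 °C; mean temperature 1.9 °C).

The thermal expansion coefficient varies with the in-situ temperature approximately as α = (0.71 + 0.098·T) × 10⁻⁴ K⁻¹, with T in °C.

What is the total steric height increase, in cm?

Layer 1: α = (0.71 + 0.098×22)×10⁻⁴ = 2.866×10⁻⁴ K⁻¹
Layer 2: α = (0.71 + 0.098×1.9)×10⁻⁴ = 0.8962×10⁻⁴ K⁻¹
140 × 1.2 × 2.866×10⁻⁴ = 0.0481488 m
140–460 m: 0.58 × 0.8962×10⁻⁴ × 320 = 0.016633472 m
Δh = 0.0481488 + 0.016633472 = 0.064782272 m ≈ 6.48 cm

Δh = 6.48 cm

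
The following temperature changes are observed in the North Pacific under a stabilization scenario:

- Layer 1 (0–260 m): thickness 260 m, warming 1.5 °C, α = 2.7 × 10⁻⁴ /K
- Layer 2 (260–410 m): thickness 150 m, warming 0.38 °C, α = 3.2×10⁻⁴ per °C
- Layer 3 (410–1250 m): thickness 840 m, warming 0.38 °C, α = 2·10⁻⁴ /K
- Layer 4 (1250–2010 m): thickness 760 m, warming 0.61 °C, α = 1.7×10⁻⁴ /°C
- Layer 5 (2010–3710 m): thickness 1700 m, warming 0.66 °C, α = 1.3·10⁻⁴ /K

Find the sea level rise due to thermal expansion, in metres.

0.412 m of thermosteric rise

1.5 × 2.7×10⁻⁴ × 260 = 0.10530 m
3.2×10⁻⁴ × 0.38 × 150 = 0.01824 m
0.38 × 2×10⁻⁴ × 840 = 0.06384 m
760 × 1.7×10⁻⁴ × 0.61 = 0.078812 m
1.3×10⁻⁴ × 1700 × 0.66 = 0.14586 m
Δh = 0.10530 + 0.01824 + 0.06384 + 0.078812 + 0.14586 = 0.412052 m ≈ 0.412 m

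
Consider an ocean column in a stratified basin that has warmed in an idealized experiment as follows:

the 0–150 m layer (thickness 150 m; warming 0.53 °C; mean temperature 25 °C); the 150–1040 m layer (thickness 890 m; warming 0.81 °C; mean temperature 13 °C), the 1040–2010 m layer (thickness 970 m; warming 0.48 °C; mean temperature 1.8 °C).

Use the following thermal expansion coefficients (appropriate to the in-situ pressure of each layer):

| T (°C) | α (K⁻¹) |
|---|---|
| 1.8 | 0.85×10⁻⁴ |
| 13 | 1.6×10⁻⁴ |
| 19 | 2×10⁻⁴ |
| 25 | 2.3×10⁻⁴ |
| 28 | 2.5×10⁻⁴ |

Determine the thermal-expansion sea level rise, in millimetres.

Layer 1 at 25 °C → α = 2.3×10⁻⁴ K⁻¹
Layer 2 at 13 °C → α = 1.6×10⁻⁴ K⁻¹
Layer 3 at 1.8 °C → α = 0.85×10⁻⁴ K⁻¹
0–150 m: 2.3×10⁻⁴ × 0.53 × 150 = 0.018285 m
Layer 2: 1.6×10⁻⁴ × 0.81 × 890 = 0.115344 m
0.85×10⁻⁴ × 0.48 × 970 = 0.039576 m
Δh = 0.018285 + 0.115344 + 0.039576 = 0.173205 m

Δh = 173 mm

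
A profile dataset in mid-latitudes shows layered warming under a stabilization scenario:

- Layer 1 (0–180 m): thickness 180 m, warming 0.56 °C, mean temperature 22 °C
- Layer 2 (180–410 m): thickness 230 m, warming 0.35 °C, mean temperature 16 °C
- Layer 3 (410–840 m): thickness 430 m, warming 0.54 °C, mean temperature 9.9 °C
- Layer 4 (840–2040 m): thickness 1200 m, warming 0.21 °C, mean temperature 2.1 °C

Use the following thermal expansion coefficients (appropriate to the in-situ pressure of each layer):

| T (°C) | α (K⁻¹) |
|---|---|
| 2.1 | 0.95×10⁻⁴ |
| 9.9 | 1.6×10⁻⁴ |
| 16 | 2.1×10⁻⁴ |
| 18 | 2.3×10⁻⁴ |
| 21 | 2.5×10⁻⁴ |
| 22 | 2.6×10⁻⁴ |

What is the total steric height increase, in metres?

Δh ≈ 0.104 m

Layer 1 at 22 °C → α = 2.6×10⁻⁴ K⁻¹
Layer 2 at 16 °C → α = 2.1×10⁻⁴ K⁻¹
Layer 3 at 9.9 °C → α = 1.6×10⁻⁴ K⁻¹
Layer 4 at 2.1 °C → α = 0.95×10⁻⁴ K⁻¹
0–180 m: 2.6×10⁻⁴ × 180 × 0.56 = 0.026208 m
Layer 2: 0.35 × 230 × 2.1×10⁻⁴ = 0.016905 m
Layer 3: 430 × 0.54 × 1.6×10⁻⁴ = 0.037152 m
0.95×10⁻⁴ × 1200 × 0.21 = 0.02394 m
Δh = 0.026208 + 0.016905 + 0.037152 + 0.02394 = 0.104205 m ≈ 0.104 m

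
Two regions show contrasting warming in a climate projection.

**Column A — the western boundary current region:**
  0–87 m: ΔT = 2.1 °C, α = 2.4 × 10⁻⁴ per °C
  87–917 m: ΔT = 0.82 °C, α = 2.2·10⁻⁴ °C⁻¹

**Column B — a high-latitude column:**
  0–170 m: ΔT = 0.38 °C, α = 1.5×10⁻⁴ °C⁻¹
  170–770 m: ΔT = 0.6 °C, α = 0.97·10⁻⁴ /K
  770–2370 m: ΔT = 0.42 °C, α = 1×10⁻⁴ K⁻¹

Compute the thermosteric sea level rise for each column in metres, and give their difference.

A: 0.194 m; B: 0.112 m; difference 0.0818 m

A Layer 1: 87 × 2.1 × 2.4×10⁻⁴ = 0.043848 m
A Layer 2: 830 × 0.82 × 2.2×10⁻⁴ = 0.149732 m
A total: 0.19358 m
B 0–170 m: 1.5×10⁻⁴ × 170 × 0.38 = 0.00969 m
B 600 × 0.6 × 0.97×10⁻⁴ = 0.03492 m
B 1600 × 1×10⁻⁴ × 0.42 = 0.06720 m
B total: 0.11181 m
Difference: 0.19358 − 0.11181 = 0.08177 m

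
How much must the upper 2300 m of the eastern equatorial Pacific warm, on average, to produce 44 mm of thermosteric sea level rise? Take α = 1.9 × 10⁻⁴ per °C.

ΔT = Δh/(αH) = 0.044 / (1.9×10⁻⁴ × 2300) ≈ 0.1007 °C

0.101 °C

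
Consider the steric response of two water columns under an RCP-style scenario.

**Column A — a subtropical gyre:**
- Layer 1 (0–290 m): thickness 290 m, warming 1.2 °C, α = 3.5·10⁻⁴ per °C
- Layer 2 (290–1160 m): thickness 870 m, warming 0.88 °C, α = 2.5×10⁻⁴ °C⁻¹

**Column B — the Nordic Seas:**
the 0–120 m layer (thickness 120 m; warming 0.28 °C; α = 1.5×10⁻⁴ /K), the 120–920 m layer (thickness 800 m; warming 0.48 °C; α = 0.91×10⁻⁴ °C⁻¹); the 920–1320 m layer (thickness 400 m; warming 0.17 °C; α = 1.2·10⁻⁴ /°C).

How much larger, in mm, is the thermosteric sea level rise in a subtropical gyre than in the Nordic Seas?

A 0–290 m: 290 × 3.5×10⁻⁴ × 1.2 = 0.12180 m
A 290–1160 m: 2.5×10⁻⁴ × 870 × 0.88 = 0.19140 m
A total: 0.31320 m
B Layer 1: 1.5×10⁻⁴ × 0.28 × 120 = 0.00504 m
B Layer 2: 800 × 0.48 × 0.91×10⁻⁴ = 0.034944 m
B 920–1320 m: 0.17 × 400 × 1.2×10⁻⁴ = 0.00816 m
B total: 0.048144 m
Difference: 0.31320 − 0.048144 = 0.265056 m

265 mm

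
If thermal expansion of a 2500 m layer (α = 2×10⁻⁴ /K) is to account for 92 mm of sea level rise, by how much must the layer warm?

ΔT ≈ 0.18 K

ΔT = Δh/(αH) = 0.092 / (2×10⁻⁴ × 2500) = 0.1840 K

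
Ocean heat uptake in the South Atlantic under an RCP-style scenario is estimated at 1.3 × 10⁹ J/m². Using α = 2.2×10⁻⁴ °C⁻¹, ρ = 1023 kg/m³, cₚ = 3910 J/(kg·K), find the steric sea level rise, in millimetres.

about 71.5 mm

Δh = αQ/(ρcₚ) = 2.2×10⁻⁴ × 1.3×10⁹ / (1023 × 3910) ≈ 0.071501 m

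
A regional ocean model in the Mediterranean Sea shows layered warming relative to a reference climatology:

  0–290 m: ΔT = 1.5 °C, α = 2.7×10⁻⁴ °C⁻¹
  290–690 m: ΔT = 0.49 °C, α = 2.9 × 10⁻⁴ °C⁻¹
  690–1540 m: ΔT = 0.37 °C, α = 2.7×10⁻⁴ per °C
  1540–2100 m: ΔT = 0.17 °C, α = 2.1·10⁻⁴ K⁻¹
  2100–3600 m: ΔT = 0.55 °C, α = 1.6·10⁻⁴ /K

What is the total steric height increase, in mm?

411 mm of thermosteric rise

Layer 1: 1.5 × 290 × 2.7×10⁻⁴ = 0.11745 m
Layer 2: 0.49 × 400 × 2.9×10⁻⁴ = 0.05684 m
690–1540 m: 2.7×10⁻⁴ × 850 × 0.37 = 0.084915 m
0.17 × 560 × 2.1×10⁻⁴ = 0.019992 m
2100–3600 m: 0.55 × 1500 × 1.6×10⁻⁴ = 0.13200 m
Δh = 0.11745 + 0.05684 + 0.084915 + 0.019992 + 0.13200 = 0.411197 m ≈ 411 mm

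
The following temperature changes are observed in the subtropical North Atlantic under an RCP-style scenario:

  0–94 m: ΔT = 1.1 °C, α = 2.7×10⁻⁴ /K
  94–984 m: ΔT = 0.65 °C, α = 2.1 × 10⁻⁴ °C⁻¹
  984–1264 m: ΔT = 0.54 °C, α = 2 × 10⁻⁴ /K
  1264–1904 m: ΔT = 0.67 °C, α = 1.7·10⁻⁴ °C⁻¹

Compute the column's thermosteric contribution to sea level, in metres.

0–94 m: 2.7×10⁻⁴ × 1.1 × 94 = 0.027918 m
94–984 m: 2.1×10⁻⁴ × 0.65 × 890 = 0.121485 m
Layer 3: 0.54 × 2×10⁻⁴ × 280 = 0.03024 m
Layer 4: 0.67 × 640 × 1.7×10⁻⁴ = 0.072896 m
Δh = 0.027918 + 0.121485 + 0.03024 + 0.072896 = 0.252539 m

0.253 m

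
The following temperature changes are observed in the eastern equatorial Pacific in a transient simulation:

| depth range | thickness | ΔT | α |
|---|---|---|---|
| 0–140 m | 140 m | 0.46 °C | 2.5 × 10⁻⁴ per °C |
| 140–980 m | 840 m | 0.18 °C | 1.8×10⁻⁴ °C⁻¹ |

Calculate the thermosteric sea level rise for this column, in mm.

2.5×10⁻⁴ × 0.46 × 140 = 0.01610 m
140–980 m: 0.18 × 840 × 1.8×10⁻⁴ = 0.027216 m
Δh = 0.01610 + 0.027216 = 0.043316 m

Δh ≈ 43.3 mm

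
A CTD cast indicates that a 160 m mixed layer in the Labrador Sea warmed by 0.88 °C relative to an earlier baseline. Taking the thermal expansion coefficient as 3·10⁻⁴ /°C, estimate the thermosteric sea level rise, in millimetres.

Δh = αΔT·H = 3×10⁻⁴ × 0.88 × 160 = 0.04224 m

Δh = 42 mm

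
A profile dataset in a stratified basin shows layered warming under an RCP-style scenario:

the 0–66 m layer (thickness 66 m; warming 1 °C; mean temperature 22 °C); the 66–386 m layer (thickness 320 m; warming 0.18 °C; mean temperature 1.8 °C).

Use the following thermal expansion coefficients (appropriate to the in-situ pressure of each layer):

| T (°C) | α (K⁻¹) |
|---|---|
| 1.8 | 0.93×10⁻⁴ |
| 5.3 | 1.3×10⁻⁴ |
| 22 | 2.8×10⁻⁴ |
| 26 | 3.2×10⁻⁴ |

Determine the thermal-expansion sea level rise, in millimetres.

Layer 1 at 22 °C → α = 2.8×10⁻⁴ K⁻¹
Layer 2 at 1.8 °C → α = 0.93×10⁻⁴ K⁻¹
Layer 1: 66 × 1 × 2.8×10⁻⁴ = 0.01848 m
66–386 m: 0.93×10⁻⁴ × 0.18 × 320 = 0.0053568 m
Δh = 0.01848 + 0.0053568 = 0.0238368 m ≈ 23.8 mm

Δh ≈ 23.8 mm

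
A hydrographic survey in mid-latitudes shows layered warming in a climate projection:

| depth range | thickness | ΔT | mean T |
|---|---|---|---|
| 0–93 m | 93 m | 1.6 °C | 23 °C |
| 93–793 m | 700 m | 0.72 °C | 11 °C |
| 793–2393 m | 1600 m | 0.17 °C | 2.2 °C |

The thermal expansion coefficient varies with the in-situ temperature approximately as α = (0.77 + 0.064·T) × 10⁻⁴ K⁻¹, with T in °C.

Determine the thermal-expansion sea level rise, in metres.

Layer 1: α = (0.77 + 0.064×23)×10⁻⁴ = 2.242×10⁻⁴ K⁻¹
Layer 2: α = (0.77 + 0.064×11)×10⁻⁴ = 1.474×10⁻⁴ K⁻¹
Layer 3: α = (0.77 + 0.064×2.2)×10⁻⁴ = 0.9108×10⁻⁴ K⁻¹
2.242×10⁻⁴ × 93 × 1.6 = 0.03336096 m
700 × 1.474×10⁻⁴ × 0.72 = 0.0742896 m
793–2393 m: 1600 × 0.9108×10⁻⁴ × 0.17 = 0.02477376 m
Δh = 0.03336096 + 0.0742896 + 0.02477376 = 0.13242432 m

about 0.13 m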